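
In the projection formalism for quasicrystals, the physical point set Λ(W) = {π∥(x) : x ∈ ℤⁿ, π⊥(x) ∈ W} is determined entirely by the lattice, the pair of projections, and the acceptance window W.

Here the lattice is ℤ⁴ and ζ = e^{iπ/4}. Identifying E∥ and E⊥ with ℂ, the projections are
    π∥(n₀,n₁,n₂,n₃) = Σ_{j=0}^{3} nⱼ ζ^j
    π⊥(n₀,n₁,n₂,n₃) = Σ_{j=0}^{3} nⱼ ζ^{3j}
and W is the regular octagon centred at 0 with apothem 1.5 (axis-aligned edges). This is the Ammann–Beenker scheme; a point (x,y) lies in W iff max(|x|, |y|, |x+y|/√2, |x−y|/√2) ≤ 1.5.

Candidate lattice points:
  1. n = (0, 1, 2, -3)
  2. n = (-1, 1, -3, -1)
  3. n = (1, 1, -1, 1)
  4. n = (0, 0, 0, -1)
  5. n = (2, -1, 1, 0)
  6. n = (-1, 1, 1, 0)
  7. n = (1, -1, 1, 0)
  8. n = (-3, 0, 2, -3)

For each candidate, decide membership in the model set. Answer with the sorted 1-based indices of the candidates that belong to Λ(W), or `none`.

π⊥(n) = n₀ + n₁ζ³ + n₂ζ⁶ + n₃ζ⁹ where ζ = e^{iπ/4}.
#1 (0, 1, 2, -3): internal (-2.8284, -3.4142); octagon support 4.4142 vs apothem 1.5 → ∉ W
#2 (-1, 1, -3, -1): internal (-2.4142, 3.0000); octagon support 3.8284 vs apothem 1.5 → ∉ W
#3 (1, 1, -1, 1): internal (1.0000, 2.4142); octagon support 2.4142 vs apothem 1.5 → ∉ W
#4 (0, 0, 0, -1): internal (-0.7071, -0.7071); octagon support 1.0000 vs apothem 1.5 → ∈ W
#5 (2, -1, 1, 0): internal (2.7071, -1.7071); octagon support 3.1213 vs apothem 1.5 → ∉ W
#6 (-1, 1, 1, 0): internal (-1.7071, -0.2929); octagon support 1.7071 vs apothem 1.5 → ∉ W
#7 (1, -1, 1, 0): internal (1.7071, -1.7071); octagon support 2.4142 vs apothem 1.5 → ∉ W
#8 (-3, 0, 2, -3): internal (-5.1213, -4.1213); octagon support 6.5355 vs apothem 1.5 → ∉ W

4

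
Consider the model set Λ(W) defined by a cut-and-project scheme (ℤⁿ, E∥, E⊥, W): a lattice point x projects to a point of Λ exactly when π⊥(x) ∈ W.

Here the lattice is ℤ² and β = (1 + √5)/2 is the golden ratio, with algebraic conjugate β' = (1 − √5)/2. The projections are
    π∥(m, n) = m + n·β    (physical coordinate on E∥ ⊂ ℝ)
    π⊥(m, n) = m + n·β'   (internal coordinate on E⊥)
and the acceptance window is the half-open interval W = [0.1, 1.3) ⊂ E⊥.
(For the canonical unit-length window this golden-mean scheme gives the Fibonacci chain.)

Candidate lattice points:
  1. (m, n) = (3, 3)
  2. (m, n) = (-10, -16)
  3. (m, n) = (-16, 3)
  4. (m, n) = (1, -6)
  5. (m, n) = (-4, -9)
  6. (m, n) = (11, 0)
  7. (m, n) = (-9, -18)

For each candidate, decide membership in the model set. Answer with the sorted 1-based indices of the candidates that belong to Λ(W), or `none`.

1

β' = (1−√5)/2 ≈ -0.6180.
[1] lift (3,3): star map gives 1.1459; window check 0.1 ≤ 1.1459 < 1.3 is true → IN Λ
[2] lift (-10,-16): star map gives -0.1115; window check 0.1 ≤ -0.1115 < 1.3 is false → out
[3] lift (-16,3): star map gives -17.8541; window check 0.1 ≤ -17.8541 < 1.3 is false → out
[4] lift (1,-6): star map gives 4.7082; window check 0.1 ≤ 4.7082 < 1.3 is false → out
[5] lift (-4,-9): star map gives 1.5623; window check 0.1 ≤ 1.5623 < 1.3 is false → out
[6] lift (11,0): star map gives 11.0000; window check 0.1 ≤ 11.0000 < 1.3 is false → out
[7] lift (-9,-18): star map gives 2.1246; window check 0.1 ≤ 2.1246 < 1.3 is false → out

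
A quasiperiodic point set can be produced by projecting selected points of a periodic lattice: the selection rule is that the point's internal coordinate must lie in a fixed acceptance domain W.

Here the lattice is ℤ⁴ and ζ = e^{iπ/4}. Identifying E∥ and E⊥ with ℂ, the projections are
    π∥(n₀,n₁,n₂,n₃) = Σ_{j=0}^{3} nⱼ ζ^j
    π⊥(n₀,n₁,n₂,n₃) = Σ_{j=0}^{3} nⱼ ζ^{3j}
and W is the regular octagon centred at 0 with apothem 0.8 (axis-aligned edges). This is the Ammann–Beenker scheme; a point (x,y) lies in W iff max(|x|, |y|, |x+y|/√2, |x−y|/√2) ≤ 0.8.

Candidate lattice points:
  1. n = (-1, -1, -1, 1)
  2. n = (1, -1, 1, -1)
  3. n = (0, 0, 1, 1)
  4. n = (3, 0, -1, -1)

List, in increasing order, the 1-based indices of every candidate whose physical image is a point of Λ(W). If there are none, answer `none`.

3

π⊥(n) = n₀ + n₁ζ³ + n₂ζ⁶ + n₃ζ⁹ where ζ = e^{iπ/4}.
#1 (-1, -1, -1, 1): internal (0.414214, 1.000000); octagon support 1.000000 vs apothem 0.8 → ∉ W
#2 (1, -1, 1, -1): internal (1.000000, -2.414214); octagon support 2.414214 vs apothem 0.8 → ∉ W
#3 (0, 0, 1, 1): internal (0.707107, -0.292893); octagon support 0.707107 vs apothem 0.8 → ∈ W
#4 (3, 0, -1, -1): internal (2.292893, 0.292893); octagon support 2.292893 vs apothem 0.8 → ∉ W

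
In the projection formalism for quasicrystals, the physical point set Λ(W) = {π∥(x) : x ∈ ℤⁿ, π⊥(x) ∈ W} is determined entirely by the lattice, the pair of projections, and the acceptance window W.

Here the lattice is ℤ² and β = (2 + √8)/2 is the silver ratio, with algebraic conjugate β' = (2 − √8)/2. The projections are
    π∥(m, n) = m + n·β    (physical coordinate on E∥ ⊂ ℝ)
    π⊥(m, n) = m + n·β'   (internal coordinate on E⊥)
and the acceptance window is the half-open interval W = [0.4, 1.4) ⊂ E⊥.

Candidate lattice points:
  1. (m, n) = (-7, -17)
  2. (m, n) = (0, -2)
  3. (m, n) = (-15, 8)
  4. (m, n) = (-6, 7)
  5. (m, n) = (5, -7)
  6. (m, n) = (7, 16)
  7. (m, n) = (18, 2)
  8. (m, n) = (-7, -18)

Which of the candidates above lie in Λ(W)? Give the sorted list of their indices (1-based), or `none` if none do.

Compute β' = (2−√8)/2 = -0.4142, so π⊥(m,n) = m -0.4142·n.
[1] lift (-7,-17): star map gives 0.0416; window check 0.4 ≤ 0.0416 < 1.4 is false → out
[2] lift (0,-2): star map gives 0.8284; window check 0.4 ≤ 0.8284 < 1.4 is true → IN Λ
[3] lift (-15,8): star map gives -18.3137; window check 0.4 ≤ -18.3137 < 1.4 is false → out
[4] lift (-6,7): star map gives -8.8995; window check 0.4 ≤ -8.8995 < 1.4 is false → out
[5] lift (5,-7): star map gives 7.8995; window check 0.4 ≤ 7.8995 < 1.4 is false → out
[6] lift (7,16): star map gives 0.3726; window check 0.4 ≤ 0.3726 < 1.4 is false → out
[7] lift (18,2): star map gives 17.1716; window check 0.4 ≤ 17.1716 < 1.4 is false → out
[8] lift (-7,-18): star map gives 0.4558; window check 0.4 ≤ 0.4558 < 1.4 is true → IN Λ

2, 8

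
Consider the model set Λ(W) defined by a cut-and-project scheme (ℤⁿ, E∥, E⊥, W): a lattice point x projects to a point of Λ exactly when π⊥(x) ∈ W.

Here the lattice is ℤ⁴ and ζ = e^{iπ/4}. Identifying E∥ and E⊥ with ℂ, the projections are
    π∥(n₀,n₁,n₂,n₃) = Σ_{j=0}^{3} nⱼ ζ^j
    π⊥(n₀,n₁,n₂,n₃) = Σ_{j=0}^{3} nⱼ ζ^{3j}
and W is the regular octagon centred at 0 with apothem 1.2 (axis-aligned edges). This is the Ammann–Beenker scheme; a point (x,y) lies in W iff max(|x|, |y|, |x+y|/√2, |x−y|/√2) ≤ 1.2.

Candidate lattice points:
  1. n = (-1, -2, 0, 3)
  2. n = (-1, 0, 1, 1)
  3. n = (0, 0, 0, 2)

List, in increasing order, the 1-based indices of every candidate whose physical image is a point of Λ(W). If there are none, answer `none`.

With ζ = e^{iπ/4} the internal vectors are ζ^0,ζ^3,ζ^6,ζ^9.
#1 (-1, -2, 0, 3): internal (2.535534, 0.707107); octagon support 2.535534 vs apothem 1.2 → ∉ W
#2 (-1, 0, 1, 1): internal (-0.292893, -0.292893); octagon support 0.414214 vs apothem 1.2 → ∈ W
#3 (0, 0, 0, 2): internal (1.414214, 1.414214); octagon support 2.000000 vs apothem 1.2 → ∉ W

2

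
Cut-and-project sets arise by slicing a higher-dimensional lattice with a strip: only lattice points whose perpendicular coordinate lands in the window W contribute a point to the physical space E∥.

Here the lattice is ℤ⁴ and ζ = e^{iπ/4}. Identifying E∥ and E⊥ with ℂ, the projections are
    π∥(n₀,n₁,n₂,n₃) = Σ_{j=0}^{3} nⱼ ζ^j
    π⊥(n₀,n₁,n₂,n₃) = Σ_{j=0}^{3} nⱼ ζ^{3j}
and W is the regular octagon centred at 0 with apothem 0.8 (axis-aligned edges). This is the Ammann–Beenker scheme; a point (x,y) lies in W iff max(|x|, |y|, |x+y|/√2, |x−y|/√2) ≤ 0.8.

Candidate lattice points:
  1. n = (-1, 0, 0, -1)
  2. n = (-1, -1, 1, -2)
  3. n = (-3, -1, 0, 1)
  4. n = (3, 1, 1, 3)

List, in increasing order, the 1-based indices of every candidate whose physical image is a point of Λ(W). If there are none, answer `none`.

none

With ζ = e^{iπ/4} the internal vectors are ζ^0,ζ^3,ζ^6,ζ^9.
#1 (-1, 0, 0, -1): internal (-1.70711, -0.70711); octagon support 1.70711 vs apothem 0.8 → ∉ W
#2 (-1, -1, 1, -2): internal (-1.70711, -3.12132); octagon support 3.41421 vs apothem 0.8 → ∉ W
#3 (-3, -1, 0, 1): internal (-1.58579, 0.00000); octagon support 1.58579 vs apothem 0.8 → ∉ W
#4 (3, 1, 1, 3): internal (4.41421, 1.82843); octagon support 4.41421 vs apothem 0.8 → ∉ W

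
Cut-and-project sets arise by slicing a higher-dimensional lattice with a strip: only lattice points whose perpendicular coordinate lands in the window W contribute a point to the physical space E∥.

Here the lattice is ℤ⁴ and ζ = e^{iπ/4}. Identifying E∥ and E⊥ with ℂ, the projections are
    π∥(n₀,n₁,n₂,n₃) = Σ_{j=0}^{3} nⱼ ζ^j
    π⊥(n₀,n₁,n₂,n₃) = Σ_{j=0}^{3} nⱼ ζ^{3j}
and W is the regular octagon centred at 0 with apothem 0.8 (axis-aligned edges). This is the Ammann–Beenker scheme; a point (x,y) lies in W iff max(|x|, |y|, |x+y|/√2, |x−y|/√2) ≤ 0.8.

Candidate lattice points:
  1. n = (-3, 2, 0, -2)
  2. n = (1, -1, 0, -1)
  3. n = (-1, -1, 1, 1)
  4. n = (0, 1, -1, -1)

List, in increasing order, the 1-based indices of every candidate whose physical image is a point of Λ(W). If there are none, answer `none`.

none

With ζ = e^{iπ/4} the internal vectors are ζ^0,ζ^3,ζ^6,ζ^9.
candidate 1: n = (-3, 2, 0, -2) → π⊥ ≈ (-5.82843, +0.00000); max(|x|,|y|,|x±y|/√2) = 5.82843 > 0.8 ⇒ ∉ W
candidate 2: n = (1, -1, 0, -1) → π⊥ ≈ (+1.00000, -1.41421); max(|x|,|y|,|x±y|/√2) = 1.70711 > 0.8 ⇒ ∉ W
candidate 3: n = (-1, -1, 1, 1) → π⊥ ≈ (+0.41421, -1.00000); max(|x|,|y|,|x±y|/√2) = 1.00000 > 0.8 ⇒ ∉ W
candidate 4: n = (0, 1, -1, -1) → π⊥ ≈ (-1.41421, +1.00000); max(|x|,|y|,|x±y|/√2) = 1.70711 > 0.8 ⇒ ∉ W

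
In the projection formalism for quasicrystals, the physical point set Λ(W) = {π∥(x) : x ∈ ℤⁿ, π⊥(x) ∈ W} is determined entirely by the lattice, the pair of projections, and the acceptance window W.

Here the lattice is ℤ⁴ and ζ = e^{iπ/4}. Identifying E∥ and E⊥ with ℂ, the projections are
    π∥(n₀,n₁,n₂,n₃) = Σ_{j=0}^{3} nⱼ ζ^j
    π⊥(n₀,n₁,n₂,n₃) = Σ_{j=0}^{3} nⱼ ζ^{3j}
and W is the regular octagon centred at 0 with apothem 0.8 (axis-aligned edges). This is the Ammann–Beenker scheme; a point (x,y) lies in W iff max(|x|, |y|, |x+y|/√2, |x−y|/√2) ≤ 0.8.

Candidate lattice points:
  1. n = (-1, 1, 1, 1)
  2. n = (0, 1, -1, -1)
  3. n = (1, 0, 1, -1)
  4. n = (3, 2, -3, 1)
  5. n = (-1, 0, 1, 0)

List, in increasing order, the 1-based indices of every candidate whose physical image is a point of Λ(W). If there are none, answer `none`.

Internal map: ζ^{3j} for j=0..3 gives (1,0), (−√2/2,√2/2), (0,−1), (√2/2,√2/2).
candidate 1: n = (-1, 1, 1, 1) → π⊥ ≈ (-1.000000, +0.414214); max(|x|,|y|,|x±y|/√2) = 1.000000 > 0.8 ⇒ ∉ W
candidate 2: n = (0, 1, -1, -1) → π⊥ ≈ (-1.414214, +1.000000); max(|x|,|y|,|x±y|/√2) = 1.707107 > 0.8 ⇒ ∉ W
candidate 3: n = (1, 0, 1, -1) → π⊥ ≈ (+0.292893, -1.707107); max(|x|,|y|,|x±y|/√2) = 1.707107 > 0.8 ⇒ ∉ W
candidate 4: n = (3, 2, -3, 1) → π⊥ ≈ (+2.292893, +5.121320); max(|x|,|y|,|x±y|/√2) = 5.242641 > 0.8 ⇒ ∉ W
candidate 5: n = (-1, 0, 1, 0) → π⊥ ≈ (-1.000000, -1.000000); max(|x|,|y|,|x±y|/√2) = 1.414214 > 0.8 ⇒ ∉ W

none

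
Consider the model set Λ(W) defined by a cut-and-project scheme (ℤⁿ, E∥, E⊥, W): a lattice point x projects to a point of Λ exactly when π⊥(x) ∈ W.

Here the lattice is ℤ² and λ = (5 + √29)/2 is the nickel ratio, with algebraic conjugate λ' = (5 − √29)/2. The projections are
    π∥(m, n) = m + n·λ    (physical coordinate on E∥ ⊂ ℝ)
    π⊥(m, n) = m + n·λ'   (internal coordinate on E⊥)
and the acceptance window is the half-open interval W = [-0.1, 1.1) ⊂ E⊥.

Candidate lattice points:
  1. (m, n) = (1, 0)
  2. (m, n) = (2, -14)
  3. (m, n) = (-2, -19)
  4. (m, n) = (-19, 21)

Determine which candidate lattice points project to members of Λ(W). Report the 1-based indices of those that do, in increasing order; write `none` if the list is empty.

Numerically λ ≈ 5.192582 and λ' = −1/λ ≈ -0.192582.
#1 (1,0): internal coord 1 + (0)·λ' = +1.000000; +1.000000 ∈ [-0.1, 1.1) → IN Λ
#2 (2,-14): internal coord 2 + (-14)·λ' = +4.696154; +4.696154 ∉ [-0.1, 1.1) → out
#3 (-2,-19): internal coord -2 + (-19)·λ' = +1.659066; +1.659066 ∉ [-0.1, 1.1) → out
#4 (-19,21): internal coord -19 + (21)·λ' = -23.044230; -23.044230 ∉ [-0.1, 1.1) → out

1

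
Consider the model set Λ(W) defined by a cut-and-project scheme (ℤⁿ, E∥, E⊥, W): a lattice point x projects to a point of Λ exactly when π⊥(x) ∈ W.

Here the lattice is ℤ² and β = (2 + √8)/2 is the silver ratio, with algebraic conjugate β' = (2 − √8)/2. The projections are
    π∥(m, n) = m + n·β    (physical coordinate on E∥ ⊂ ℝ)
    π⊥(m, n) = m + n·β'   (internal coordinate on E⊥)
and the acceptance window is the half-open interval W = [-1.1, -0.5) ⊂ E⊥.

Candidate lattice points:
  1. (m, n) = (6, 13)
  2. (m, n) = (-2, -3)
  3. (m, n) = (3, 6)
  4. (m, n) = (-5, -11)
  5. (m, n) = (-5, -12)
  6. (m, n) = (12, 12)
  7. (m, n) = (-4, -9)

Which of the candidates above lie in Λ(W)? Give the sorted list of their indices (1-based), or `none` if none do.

2

Compute β' = (2−√8)/2 = -0.4142, so π⊥(m,n) = m -0.4142·n.
[1] lift (6,13): star map gives 0.6152; window check -1.1 ≤ 0.6152 < -0.5 is false → out
[2] lift (-2,-3): star map gives -0.7574; window check -1.1 ≤ -0.7574 < -0.5 is true → IN Λ
[3] lift (3,6): star map gives 0.5147; window check -1.1 ≤ 0.5147 < -0.5 is false → out
[4] lift (-5,-11): star map gives -0.4437; window check -1.1 ≤ -0.4437 < -0.5 is false → out
[5] lift (-5,-12): star map gives -0.0294; window check -1.1 ≤ -0.0294 < -0.5 is false → out
[6] lift (12,12): star map gives 7.0294; window check -1.1 ≤ 7.0294 < -0.5 is false → out
[7] lift (-4,-9): star map gives -0.2721; window check -1.1 ≤ -0.2721 < -0.5 is false → out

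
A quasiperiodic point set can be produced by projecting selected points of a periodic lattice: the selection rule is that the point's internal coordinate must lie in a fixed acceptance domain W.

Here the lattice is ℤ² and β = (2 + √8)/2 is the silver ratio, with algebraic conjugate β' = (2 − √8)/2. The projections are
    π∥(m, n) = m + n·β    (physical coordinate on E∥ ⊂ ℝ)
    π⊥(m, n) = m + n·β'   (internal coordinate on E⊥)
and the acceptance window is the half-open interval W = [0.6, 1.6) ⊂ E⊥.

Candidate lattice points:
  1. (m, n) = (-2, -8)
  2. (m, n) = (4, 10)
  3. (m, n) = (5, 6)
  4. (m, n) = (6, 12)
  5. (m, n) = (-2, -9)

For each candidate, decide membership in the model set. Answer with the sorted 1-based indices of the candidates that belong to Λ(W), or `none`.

β' = (2−√8)/2 ≈ -0.41421.
candidate 1: (m,n)=(-2,-8) → π∥ = -2-8·β ≈ -21.31371, π⊥ = -2-8·β' ≈ 1.31371 ∈ [0.6, 1.6) ⇒ IN Λ
candidate 2: (m,n)=(4,10) → π∥ = 4+10·β ≈ 28.14214, π⊥ = 4+10·β' ≈ -0.14214 ∉ [0.6, 1.6) ⇒ out
candidate 3: (m,n)=(5,6) → π∥ = 5+6·β ≈ 19.48528, π⊥ = 5+6·β' ≈ 2.51472 ∉ [0.6, 1.6) ⇒ out
candidate 4: (m,n)=(6,12) → π∥ = 6+12·β ≈ 34.97056, π⊥ = 6+12·β' ≈ 1.02944 ∈ [0.6, 1.6) ⇒ IN Λ
candidate 5: (m,n)=(-2,-9) → π∥ = -2-9·β ≈ -23.72792, π⊥ = -2-9·β' ≈ 1.72792 ∉ [0.6, 1.6) ⇒ out

1, 4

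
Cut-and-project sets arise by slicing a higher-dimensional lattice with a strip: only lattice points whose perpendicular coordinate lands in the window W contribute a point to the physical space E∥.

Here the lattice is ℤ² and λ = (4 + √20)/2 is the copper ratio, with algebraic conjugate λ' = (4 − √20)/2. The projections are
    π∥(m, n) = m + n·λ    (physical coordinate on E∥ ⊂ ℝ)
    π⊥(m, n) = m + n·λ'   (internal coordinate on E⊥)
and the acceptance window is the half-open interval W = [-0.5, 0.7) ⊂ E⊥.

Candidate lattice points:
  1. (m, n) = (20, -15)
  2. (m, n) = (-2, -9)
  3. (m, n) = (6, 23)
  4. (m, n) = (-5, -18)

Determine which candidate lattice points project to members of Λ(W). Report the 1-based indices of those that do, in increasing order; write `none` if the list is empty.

2, 3

Numerically λ ≈ 4.236068 and λ' = −1/λ ≈ -0.236068.
#1 (20,-15): internal coord 20 + (-15)·λ' = +23.541020; +23.541020 ∉ [-0.5, 0.7) → out
#2 (-2,-9): internal coord -2 + (-9)·λ' = +0.124612; +0.124612 ∈ [-0.5, 0.7) → IN Λ
#3 (6,23): internal coord 6 + (23)·λ' = +0.570437; +0.570437 ∈ [-0.5, 0.7) → IN Λ
#4 (-5,-18): internal coord -5 + (-18)·λ' = -0.750776; -0.750776 ∉ [-0.5, 0.7) → out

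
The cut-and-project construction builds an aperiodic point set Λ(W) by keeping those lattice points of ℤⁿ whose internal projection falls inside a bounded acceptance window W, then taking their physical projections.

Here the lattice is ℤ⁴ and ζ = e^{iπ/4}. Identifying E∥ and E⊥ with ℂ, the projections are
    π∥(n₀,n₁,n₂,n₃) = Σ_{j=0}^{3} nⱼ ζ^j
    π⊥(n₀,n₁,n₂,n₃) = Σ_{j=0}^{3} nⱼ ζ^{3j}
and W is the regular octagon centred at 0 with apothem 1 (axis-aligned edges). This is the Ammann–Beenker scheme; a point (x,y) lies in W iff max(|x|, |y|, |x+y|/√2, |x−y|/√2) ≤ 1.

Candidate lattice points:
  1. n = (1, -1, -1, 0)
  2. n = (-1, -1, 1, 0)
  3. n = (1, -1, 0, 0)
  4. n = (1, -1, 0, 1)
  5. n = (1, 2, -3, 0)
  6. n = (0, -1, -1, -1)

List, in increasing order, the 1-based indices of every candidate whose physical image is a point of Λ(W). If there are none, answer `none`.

π⊥(n) = n₀ + n₁ζ³ + n₂ζ⁶ + n₃ζ⁹ where ζ = e^{iπ/4}.
#1 (1, -1, -1, 0): internal (1.707107, 0.292893); octagon support 1.707107 vs apothem 1 → ∉ W
#2 (-1, -1, 1, 0): internal (-0.292893, -1.707107); octagon support 1.707107 vs apothem 1 → ∉ W
#3 (1, -1, 0, 0): internal (1.707107, -0.707107); octagon support 1.707107 vs apothem 1 → ∉ W
#4 (1, -1, 0, 1): internal (2.414214, 0.000000); octagon support 2.414214 vs apothem 1 → ∉ W
#5 (1, 2, -3, 0): internal (-0.414214, 4.414214); octagon support 4.414214 vs apothem 1 → ∉ W
#6 (0, -1, -1, -1): internal (0.000000, -0.414214); octagon support 0.414214 vs apothem 1 → ∈ W

6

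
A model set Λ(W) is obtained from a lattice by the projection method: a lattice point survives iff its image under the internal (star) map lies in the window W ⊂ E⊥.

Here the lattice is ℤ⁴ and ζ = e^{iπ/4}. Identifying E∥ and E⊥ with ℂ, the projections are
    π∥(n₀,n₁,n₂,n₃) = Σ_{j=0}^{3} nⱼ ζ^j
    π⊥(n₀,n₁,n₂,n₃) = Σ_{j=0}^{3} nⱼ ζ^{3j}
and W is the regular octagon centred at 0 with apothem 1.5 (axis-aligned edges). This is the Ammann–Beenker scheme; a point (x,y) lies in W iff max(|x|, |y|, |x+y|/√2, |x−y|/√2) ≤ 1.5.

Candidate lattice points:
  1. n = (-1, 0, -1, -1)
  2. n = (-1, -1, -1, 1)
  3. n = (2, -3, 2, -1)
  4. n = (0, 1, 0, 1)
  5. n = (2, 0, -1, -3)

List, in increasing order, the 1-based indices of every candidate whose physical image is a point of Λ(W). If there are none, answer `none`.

2, 4, 5

With ζ = e^{iπ/4} the internal vectors are ζ^0,ζ^3,ζ^6,ζ^9.
candidate 1: n = (-1, 0, -1, -1) → π⊥ ≈ (-1.7071, +0.2929); max(|x|,|y|,|x±y|/√2) = 1.7071 > 1.5 ⇒ ∉ W
candidate 2: n = (-1, -1, -1, 1) → π⊥ ≈ (+0.4142, +1.0000); max(|x|,|y|,|x±y|/√2) = 1.0000 ≤ 1.5 ⇒ ∈ W
candidate 3: n = (2, -3, 2, -1) → π⊥ ≈ (+3.4142, -4.8284); max(|x|,|y|,|x±y|/√2) = 5.8284 > 1.5 ⇒ ∉ W
candidate 4: n = (0, 1, 0, 1) → π⊥ ≈ (+0.0000, +1.4142); max(|x|,|y|,|x±y|/√2) = 1.4142 ≤ 1.5 ⇒ ∈ W
candidate 5: n = (2, 0, -1, -3) → π⊥ ≈ (-0.1213, -1.1213); max(|x|,|y|,|x±y|/√2) = 1.1213 ≤ 1.5 ⇒ ∈ W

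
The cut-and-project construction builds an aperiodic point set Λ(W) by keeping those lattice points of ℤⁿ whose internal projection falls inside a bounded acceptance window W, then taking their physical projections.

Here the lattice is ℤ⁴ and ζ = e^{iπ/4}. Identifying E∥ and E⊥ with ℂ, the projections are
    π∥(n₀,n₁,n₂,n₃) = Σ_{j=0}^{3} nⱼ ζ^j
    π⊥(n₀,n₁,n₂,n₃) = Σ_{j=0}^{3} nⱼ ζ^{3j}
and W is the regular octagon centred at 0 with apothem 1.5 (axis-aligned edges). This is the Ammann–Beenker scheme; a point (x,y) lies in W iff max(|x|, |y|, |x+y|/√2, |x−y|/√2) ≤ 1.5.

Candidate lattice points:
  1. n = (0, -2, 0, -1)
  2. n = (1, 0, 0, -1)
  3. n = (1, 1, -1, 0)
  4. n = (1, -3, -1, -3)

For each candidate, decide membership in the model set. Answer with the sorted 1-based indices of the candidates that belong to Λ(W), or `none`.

2

With ζ = e^{iπ/4} the internal vectors are ζ^0,ζ^3,ζ^6,ζ^9.
candidate 1: n = (0, -2, 0, -1) → π⊥ ≈ (+0.7071, -2.1213); max(|x|,|y|,|x±y|/√2) = 2.1213 > 1.5 ⇒ ∉ W
candidate 2: n = (1, 0, 0, -1) → π⊥ ≈ (+0.2929, -0.7071); max(|x|,|y|,|x±y|/√2) = 0.7071 ≤ 1.5 ⇒ ∈ W
candidate 3: n = (1, 1, -1, 0) → π⊥ ≈ (+0.2929, +1.7071); max(|x|,|y|,|x±y|/√2) = 1.7071 > 1.5 ⇒ ∉ W
candidate 4: n = (1, -3, -1, -3) → π⊥ ≈ (+1.0000, -3.2426); max(|x|,|y|,|x±y|/√2) = 3.2426 > 1.5 ⇒ ∉ W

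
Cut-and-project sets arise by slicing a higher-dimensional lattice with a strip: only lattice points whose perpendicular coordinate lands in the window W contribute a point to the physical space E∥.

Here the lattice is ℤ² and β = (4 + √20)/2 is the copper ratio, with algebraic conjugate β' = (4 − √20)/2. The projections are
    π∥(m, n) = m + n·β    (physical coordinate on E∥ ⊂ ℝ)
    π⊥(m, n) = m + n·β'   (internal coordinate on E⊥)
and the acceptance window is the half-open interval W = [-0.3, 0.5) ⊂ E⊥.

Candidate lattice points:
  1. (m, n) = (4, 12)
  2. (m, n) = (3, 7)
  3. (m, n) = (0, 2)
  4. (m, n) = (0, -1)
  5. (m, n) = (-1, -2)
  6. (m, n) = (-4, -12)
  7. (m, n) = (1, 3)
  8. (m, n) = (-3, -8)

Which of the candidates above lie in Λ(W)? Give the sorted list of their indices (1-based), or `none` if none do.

Compute β' = (4−√20)/2 = -0.236068, so π⊥(m,n) = m -0.236068·n.
candidate 1: (m,n)=(4,12) → π∥ = 4+12·β ≈ 54.832816, π⊥ = 4+12·β' ≈ 1.167184 ∉ [-0.3, 0.5) ⇒ out
candidate 2: (m,n)=(3,7) → π∥ = 3+7·β ≈ 32.652476, π⊥ = 3+7·β' ≈ 1.347524 ∉ [-0.3, 0.5) ⇒ out
candidate 3: (m,n)=(0,2) → π∥ = 0+2·β ≈ 8.472136, π⊥ = 0+2·β' ≈ -0.472136 ∉ [-0.3, 0.5) ⇒ out
candidate 4: (m,n)=(0,-1) → π∥ = 0-1·β ≈ -4.236068, π⊥ = 0-1·β' ≈ 0.236068 ∈ [-0.3, 0.5) ⇒ IN Λ
candidate 5: (m,n)=(-1,-2) → π∥ = -1-2·β ≈ -9.472136, π⊥ = -1-2·β' ≈ -0.527864 ∉ [-0.3, 0.5) ⇒ out
candidate 6: (m,n)=(-4,-12) → π∥ = -4-12·β ≈ -54.832816, π⊥ = -4-12·β' ≈ -1.167184 ∉ [-0.3, 0.5) ⇒ out
candidate 7: (m,n)=(1,3) → π∥ = 1+3·β ≈ 13.708204, π⊥ = 1+3·β' ≈ 0.291796 ∈ [-0.3, 0.5) ⇒ IN Λ
candidate 8: (m,n)=(-3,-8) → π∥ = -3-8·β ≈ -36.888544, π⊥ = -3-8·β' ≈ -1.111456 ∉ [-0.3, 0.5) ⇒ out

4, 7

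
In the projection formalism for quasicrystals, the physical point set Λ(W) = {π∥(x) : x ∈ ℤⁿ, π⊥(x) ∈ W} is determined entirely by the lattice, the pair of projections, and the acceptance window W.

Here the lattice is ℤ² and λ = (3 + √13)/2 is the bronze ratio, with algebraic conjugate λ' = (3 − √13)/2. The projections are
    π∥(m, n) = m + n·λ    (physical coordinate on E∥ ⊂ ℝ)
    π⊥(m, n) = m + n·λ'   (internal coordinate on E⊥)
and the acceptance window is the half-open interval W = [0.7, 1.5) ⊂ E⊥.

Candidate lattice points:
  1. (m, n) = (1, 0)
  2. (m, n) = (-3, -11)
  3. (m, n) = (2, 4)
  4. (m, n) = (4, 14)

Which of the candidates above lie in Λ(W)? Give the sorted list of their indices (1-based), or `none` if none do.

Numerically λ ≈ 3.302776 and λ' = −1/λ ≈ -0.302776.
#1 (1,0): internal coord 1 + (0)·λ' = +1.000000; +1.000000 ∈ [0.7, 1.5) → IN Λ
#2 (-3,-11): internal coord -3 + (-11)·λ' = +0.330532; +0.330532 ∉ [0.7, 1.5) → out
#3 (2,4): internal coord 2 + (4)·λ' = +0.788897; +0.788897 ∈ [0.7, 1.5) → IN Λ
#4 (4,14): internal coord 4 + (14)·λ' = -0.238859; -0.238859 ∉ [0.7, 1.5) → out

1, 3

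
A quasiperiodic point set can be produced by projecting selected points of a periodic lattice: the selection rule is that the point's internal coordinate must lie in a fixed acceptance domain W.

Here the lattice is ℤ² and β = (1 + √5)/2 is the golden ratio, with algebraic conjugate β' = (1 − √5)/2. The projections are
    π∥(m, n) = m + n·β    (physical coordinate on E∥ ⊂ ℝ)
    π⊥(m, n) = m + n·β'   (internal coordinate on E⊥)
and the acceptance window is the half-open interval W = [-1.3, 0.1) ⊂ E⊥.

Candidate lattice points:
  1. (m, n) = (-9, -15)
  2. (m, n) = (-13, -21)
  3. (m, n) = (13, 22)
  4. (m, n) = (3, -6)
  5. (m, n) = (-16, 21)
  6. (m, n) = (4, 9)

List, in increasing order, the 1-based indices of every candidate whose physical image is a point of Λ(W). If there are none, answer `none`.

β' = (1−√5)/2 ≈ -0.61803.
#1 (-9,-15): internal coord -9 + (-15)·β' = +0.27051; +0.27051 ∉ [-1.3, 0.1) → out
#2 (-13,-21): internal coord -13 + (-21)·β' = -0.02129; -0.02129 ∈ [-1.3, 0.1) → IN Λ
#3 (13,22): internal coord 13 + (22)·β' = -0.59675; -0.59675 ∈ [-1.3, 0.1) → IN Λ
#4 (3,-6): internal coord 3 + (-6)·β' = +6.70820; +6.70820 ∉ [-1.3, 0.1) → out
#5 (-16,21): internal coord -16 + (21)·β' = -28.97871; -28.97871 ∉ [-1.3, 0.1) → out
#6 (4,9): internal coord 4 + (9)·β' = -1.56231; -1.56231 ∉ [-1.3, 0.1) → out

2, 3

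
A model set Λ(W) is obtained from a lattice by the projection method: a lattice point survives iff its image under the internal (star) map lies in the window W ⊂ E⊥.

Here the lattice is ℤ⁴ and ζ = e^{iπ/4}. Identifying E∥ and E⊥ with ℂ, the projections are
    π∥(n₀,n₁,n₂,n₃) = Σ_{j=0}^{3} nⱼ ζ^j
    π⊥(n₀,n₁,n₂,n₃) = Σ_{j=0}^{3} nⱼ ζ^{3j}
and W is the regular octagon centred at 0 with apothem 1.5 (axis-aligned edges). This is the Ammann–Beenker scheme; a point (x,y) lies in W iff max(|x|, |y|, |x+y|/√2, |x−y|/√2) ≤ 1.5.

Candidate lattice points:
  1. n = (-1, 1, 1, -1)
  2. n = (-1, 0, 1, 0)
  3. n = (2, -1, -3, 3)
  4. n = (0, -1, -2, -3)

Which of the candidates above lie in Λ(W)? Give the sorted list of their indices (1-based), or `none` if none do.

2

With ζ = e^{iπ/4} the internal vectors are ζ^0,ζ^3,ζ^6,ζ^9.
#1 (-1, 1, 1, -1): internal (-2.414214, -1.000000); octagon support 2.414214 vs apothem 1.5 → ∉ W
#2 (-1, 0, 1, 0): internal (-1.000000, -1.000000); octagon support 1.414214 vs apothem 1.5 → ∈ W
#3 (2, -1, -3, 3): internal (4.828427, 4.414214); octagon support 6.535534 vs apothem 1.5 → ∉ W
#4 (0, -1, -2, -3): internal (-1.414214, -0.828427); octagon support 1.585786 vs apothem 1.5 → ∉ W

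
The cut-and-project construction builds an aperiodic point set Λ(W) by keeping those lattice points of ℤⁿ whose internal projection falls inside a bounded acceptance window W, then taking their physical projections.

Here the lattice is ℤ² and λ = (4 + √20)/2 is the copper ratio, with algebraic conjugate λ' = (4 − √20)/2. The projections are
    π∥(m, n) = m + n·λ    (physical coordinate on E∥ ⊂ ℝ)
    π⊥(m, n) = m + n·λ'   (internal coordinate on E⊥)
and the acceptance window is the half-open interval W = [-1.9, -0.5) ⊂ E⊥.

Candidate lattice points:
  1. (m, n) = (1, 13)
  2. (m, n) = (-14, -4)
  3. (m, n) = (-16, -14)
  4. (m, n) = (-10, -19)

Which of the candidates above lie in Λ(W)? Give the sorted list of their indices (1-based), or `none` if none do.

Compute λ' = (4−√20)/2 = -0.236068, so π⊥(m,n) = m -0.236068·n.
candidate 1: (m,n)=(1,13) → π∥ = 1+13·λ ≈ 56.068884, π⊥ = 1+13·λ' ≈ -2.068884 ∉ [-1.9, -0.5) ⇒ out
candidate 2: (m,n)=(-14,-4) → π∥ = -14-4·λ ≈ -30.944272, π⊥ = -14-4·λ' ≈ -13.055728 ∉ [-1.9, -0.5) ⇒ out
candidate 3: (m,n)=(-16,-14) → π∥ = -16-14·λ ≈ -75.304952, π⊥ = -16-14·λ' ≈ -12.695048 ∉ [-1.9, -0.5) ⇒ out
candidate 4: (m,n)=(-10,-19) → π∥ = -10-19·λ ≈ -90.485292, π⊥ = -10-19·λ' ≈ -5.514708 ∉ [-1.9, -0.5) ⇒ out

none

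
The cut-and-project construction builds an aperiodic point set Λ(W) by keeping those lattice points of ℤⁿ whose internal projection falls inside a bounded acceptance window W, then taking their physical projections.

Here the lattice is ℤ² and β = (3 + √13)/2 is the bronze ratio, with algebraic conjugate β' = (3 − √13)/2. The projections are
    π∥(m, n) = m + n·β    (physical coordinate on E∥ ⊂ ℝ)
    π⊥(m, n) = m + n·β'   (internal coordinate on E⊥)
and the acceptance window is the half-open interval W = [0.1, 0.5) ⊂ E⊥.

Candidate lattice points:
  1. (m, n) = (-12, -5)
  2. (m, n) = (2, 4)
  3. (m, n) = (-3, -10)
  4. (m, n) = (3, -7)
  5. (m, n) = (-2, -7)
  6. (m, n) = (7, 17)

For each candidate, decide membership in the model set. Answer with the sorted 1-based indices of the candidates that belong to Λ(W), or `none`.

Compute β' = (3−√13)/2 = -0.302776, so π⊥(m,n) = m -0.302776·n.
#1 (-12,-5): internal coord -12 + (-5)·β' = -10.486122; -10.486122 ∉ [0.1, 0.5) → out
#2 (2,4): internal coord 2 + (4)·β' = +0.788897; +0.788897 ∉ [0.1, 0.5) → out
#3 (-3,-10): internal coord -3 + (-10)·β' = +0.027756; +0.027756 ∉ [0.1, 0.5) → out
#4 (3,-7): internal coord 3 + (-7)·β' = +5.119429; +5.119429 ∉ [0.1, 0.5) → out
#5 (-2,-7): internal coord -2 + (-7)·β' = +0.119429; +0.119429 ∈ [0.1, 0.5) → IN Λ
#6 (7,17): internal coord 7 + (17)·β' = +1.852814; +1.852814 ∉ [0.1, 0.5) → out

5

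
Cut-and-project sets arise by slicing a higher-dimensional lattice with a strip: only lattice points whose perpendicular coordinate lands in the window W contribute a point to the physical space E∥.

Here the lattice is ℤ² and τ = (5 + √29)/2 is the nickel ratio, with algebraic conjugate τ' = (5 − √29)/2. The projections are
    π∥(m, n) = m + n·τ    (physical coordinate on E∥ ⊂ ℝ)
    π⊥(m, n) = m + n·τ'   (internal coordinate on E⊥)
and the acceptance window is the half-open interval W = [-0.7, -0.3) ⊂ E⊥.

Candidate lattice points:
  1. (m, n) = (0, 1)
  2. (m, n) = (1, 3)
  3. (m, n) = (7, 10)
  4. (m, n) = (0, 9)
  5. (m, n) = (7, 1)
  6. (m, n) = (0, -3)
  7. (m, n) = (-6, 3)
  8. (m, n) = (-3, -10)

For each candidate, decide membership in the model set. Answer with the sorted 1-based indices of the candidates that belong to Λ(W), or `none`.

τ' = (5−√29)/2 ≈ -0.19258.
#1 (0,1): internal coord 0 + (1)·τ' = -0.19258; -0.19258 ∉ [-0.7, -0.3) → out
#2 (1,3): internal coord 1 + (3)·τ' = +0.42225; +0.42225 ∉ [-0.7, -0.3) → out
#3 (7,10): internal coord 7 + (10)·τ' = +5.07418; +5.07418 ∉ [-0.7, -0.3) → out
#4 (0,9): internal coord 0 + (9)·τ' = -1.73324; -1.73324 ∉ [-0.7, -0.3) → out
#5 (7,1): internal coord 7 + (1)·τ' = +6.80742; +6.80742 ∉ [-0.7, -0.3) → out
#6 (0,-3): internal coord 0 + (-3)·τ' = +0.57775; +0.57775 ∉ [-0.7, -0.3) → out
#7 (-6,3): internal coord -6 + (3)·τ' = -6.57775; -6.57775 ∉ [-0.7, -0.3) → out
#8 (-3,-10): internal coord -3 + (-10)·τ' = -1.07418; -1.07418 ∉ [-0.7, -0.3) → out

none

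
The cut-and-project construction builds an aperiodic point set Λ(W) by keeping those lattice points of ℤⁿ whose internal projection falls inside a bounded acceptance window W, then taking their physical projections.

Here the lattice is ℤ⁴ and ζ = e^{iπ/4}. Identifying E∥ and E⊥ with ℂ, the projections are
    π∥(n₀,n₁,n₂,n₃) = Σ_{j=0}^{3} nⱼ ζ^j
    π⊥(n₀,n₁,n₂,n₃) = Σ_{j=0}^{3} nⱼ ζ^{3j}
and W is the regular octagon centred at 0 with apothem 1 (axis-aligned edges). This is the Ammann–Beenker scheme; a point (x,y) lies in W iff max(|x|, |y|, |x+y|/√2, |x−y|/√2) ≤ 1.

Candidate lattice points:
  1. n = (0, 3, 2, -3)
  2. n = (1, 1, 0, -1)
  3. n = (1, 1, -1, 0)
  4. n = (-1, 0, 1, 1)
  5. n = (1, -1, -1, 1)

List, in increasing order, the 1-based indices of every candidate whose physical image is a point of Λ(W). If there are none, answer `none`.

2, 4

Internal map: ζ^{3j} for j=0..3 gives (1,0), (−√2/2,√2/2), (0,−1), (√2/2,√2/2).
candidate 1: n = (0, 3, 2, -3) → π⊥ ≈ (-4.24264, -2.00000); max(|x|,|y|,|x±y|/√2) = 4.41421 > 1 ⇒ ∉ W
candidate 2: n = (1, 1, 0, -1) → π⊥ ≈ (-0.41421, +0.00000); max(|x|,|y|,|x±y|/√2) = 0.41421 ≤ 1 ⇒ ∈ W
candidate 3: n = (1, 1, -1, 0) → π⊥ ≈ (+0.29289, +1.70711); max(|x|,|y|,|x±y|/√2) = 1.70711 > 1 ⇒ ∉ W
candidate 4: n = (-1, 0, 1, 1) → π⊥ ≈ (-0.29289, -0.29289); max(|x|,|y|,|x±y|/√2) = 0.41421 ≤ 1 ⇒ ∈ W
candidate 5: n = (1, -1, -1, 1) → π⊥ ≈ (+2.41421, +1.00000); max(|x|,|y|,|x±y|/√2) = 2.41421 > 1 ⇒ ∉ W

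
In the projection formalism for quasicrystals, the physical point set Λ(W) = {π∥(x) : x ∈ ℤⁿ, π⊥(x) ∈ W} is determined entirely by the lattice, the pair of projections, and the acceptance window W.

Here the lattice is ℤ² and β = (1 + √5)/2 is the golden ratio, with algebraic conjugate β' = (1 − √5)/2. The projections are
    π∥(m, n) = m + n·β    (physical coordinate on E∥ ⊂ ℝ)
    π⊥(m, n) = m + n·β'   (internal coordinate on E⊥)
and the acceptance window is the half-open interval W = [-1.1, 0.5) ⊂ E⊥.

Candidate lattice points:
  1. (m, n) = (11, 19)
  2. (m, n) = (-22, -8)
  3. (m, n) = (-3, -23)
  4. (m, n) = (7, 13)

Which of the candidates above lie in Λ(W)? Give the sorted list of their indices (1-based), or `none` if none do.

1, 4

Compute β' = (1−√5)/2 = -0.6180, so π⊥(m,n) = m -0.6180·n.
[1] lift (11,19): star map gives -0.7426; window check -1.1 ≤ -0.7426 < 0.5 is true → IN Λ
[2] lift (-22,-8): star map gives -17.0557; window check -1.1 ≤ -17.0557 < 0.5 is false → out
[3] lift (-3,-23): star map gives 11.2148; window check -1.1 ≤ 11.2148 < 0.5 is false → out
[4] lift (7,13): star map gives -1.0344; window check -1.1 ≤ -1.0344 < 0.5 is true → IN Λ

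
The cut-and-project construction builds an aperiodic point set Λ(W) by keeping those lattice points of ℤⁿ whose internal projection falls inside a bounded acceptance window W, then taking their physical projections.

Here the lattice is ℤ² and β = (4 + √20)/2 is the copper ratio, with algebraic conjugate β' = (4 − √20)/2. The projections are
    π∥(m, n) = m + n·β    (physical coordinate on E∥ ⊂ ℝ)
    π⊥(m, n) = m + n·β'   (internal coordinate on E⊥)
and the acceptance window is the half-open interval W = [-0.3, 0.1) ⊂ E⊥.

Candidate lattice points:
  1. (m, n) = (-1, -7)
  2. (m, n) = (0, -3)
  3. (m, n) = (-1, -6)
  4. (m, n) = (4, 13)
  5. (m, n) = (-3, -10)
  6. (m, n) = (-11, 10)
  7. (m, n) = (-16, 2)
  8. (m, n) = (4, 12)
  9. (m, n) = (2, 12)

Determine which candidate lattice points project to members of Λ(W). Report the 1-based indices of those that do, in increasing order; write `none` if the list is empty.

none

β' = (4−√20)/2 ≈ -0.236068.
[1] lift (-1,-7): star map gives 0.652476; window check -0.3 ≤ 0.652476 < 0.1 is false → out
[2] lift (0,-3): star map gives 0.708204; window check -0.3 ≤ 0.708204 < 0.1 is false → out
[3] lift (-1,-6): star map gives 0.416408; window check -0.3 ≤ 0.416408 < 0.1 is false → out
[4] lift (4,13): star map gives 0.931116; window check -0.3 ≤ 0.931116 < 0.1 is false → out
[5] lift (-3,-10): star map gives -0.639320; window check -0.3 ≤ -0.639320 < 0.1 is false → out
[6] lift (-11,10): star map gives -13.360680; window check -0.3 ≤ -13.360680 < 0.1 is false → out
[7] lift (-16,2): star map gives -16.472136; window check -0.3 ≤ -16.472136 < 0.1 is false → out
[8] lift (4,12): star map gives 1.167184; window check -0.3 ≤ 1.167184 < 0.1 is false → out
[9] lift (2,12): star map gives -0.832816; window check -0.3 ≤ -0.832816 < 0.1 is false → out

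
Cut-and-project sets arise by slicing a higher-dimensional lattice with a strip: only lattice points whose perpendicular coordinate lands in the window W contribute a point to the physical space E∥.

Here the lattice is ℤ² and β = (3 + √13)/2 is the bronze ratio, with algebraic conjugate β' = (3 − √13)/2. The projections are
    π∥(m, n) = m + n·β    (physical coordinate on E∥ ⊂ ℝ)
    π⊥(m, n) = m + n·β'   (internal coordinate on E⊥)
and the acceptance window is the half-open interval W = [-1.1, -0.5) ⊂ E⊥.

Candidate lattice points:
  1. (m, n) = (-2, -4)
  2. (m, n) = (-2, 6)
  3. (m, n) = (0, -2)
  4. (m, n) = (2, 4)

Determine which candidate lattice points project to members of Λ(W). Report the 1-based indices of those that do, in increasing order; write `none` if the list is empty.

1

Compute β' = (3−√13)/2 = -0.302776, so π⊥(m,n) = m -0.302776·n.
candidate 1: (m,n)=(-2,-4) → π∥ = -2-4·β ≈ -15.211103, π⊥ = -2-4·β' ≈ -0.788897 ∈ [-1.1, -0.5) ⇒ IN Λ
candidate 2: (m,n)=(-2,6) → π∥ = -2+6·β ≈ 17.816654, π⊥ = -2+6·β' ≈ -3.816654 ∉ [-1.1, -0.5) ⇒ out
candidate 3: (m,n)=(0,-2) → π∥ = 0-2·β ≈ -6.605551, π⊥ = 0-2·β' ≈ 0.605551 ∉ [-1.1, -0.5) ⇒ out
candidate 4: (m,n)=(2,4) → π∥ = 2+4·β ≈ 15.211103, π⊥ = 2+4·β' ≈ 0.788897 ∉ [-1.1, -0.5) ⇒ out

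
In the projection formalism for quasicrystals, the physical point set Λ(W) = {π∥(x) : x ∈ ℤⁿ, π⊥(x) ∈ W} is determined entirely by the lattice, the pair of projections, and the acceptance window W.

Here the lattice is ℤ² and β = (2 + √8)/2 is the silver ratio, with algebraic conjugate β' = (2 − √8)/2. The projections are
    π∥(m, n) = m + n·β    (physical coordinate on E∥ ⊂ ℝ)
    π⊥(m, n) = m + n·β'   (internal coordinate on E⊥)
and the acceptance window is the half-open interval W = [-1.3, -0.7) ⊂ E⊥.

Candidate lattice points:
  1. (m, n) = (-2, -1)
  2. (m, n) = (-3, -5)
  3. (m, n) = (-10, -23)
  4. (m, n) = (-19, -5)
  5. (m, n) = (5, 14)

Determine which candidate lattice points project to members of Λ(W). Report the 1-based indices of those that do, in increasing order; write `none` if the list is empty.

Numerically β ≈ 2.4142 and β' = −1/β ≈ -0.4142.
[1] lift (-2,-1): star map gives -1.5858; window check -1.3 ≤ -1.5858 < -0.7 is false → out
[2] lift (-3,-5): star map gives -0.9289; window check -1.3 ≤ -0.9289 < -0.7 is true → IN Λ
[3] lift (-10,-23): star map gives -0.4731; window check -1.3 ≤ -0.4731 < -0.7 is false → out
[4] lift (-19,-5): star map gives -16.9289; window check -1.3 ≤ -16.9289 < -0.7 is false → out
[5] lift (5,14): star map gives -0.7990; window check -1.3 ≤ -0.7990 < -0.7 is true → IN Λ

2, 5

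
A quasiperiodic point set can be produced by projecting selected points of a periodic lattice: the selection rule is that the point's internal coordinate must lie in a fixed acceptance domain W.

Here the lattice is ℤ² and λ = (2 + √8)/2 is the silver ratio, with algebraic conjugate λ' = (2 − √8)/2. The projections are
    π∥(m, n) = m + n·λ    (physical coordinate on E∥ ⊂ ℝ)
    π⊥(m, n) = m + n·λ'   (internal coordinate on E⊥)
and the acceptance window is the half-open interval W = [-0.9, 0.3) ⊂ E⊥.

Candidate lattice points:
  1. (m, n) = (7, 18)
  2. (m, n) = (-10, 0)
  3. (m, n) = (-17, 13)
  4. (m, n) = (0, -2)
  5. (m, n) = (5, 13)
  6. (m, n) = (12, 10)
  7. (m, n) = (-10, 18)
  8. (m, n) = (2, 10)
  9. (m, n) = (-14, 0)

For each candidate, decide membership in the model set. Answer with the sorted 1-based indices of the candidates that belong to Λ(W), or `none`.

1, 5

Numerically λ ≈ 2.414214 and λ' = −1/λ ≈ -0.414214.
candidate 1: (m,n)=(7,18) → π∥ = 7+18·λ ≈ 50.455844, π⊥ = 7+18·λ' ≈ -0.455844 ∈ [-0.9, 0.3) ⇒ IN Λ
candidate 2: (m,n)=(-10,0) → π∥ = -10+0·λ ≈ -10.000000, π⊥ = -10+0·λ' ≈ -10.000000 ∉ [-0.9, 0.3) ⇒ out
candidate 3: (m,n)=(-17,13) → π∥ = -17+13·λ ≈ 14.384776, π⊥ = -17+13·λ' ≈ -22.384776 ∉ [-0.9, 0.3) ⇒ out
candidate 4: (m,n)=(0,-2) → π∥ = 0-2·λ ≈ -4.828427, π⊥ = 0-2·λ' ≈ 0.828427 ∉ [-0.9, 0.3) ⇒ out
candidate 5: (m,n)=(5,13) → π∥ = 5+13·λ ≈ 36.384776, π⊥ = 5+13·λ' ≈ -0.384776 ∈ [-0.9, 0.3) ⇒ IN Λ
candidate 6: (m,n)=(12,10) → π∥ = 12+10·λ ≈ 36.142136, π⊥ = 12+10·λ' ≈ 7.857864 ∉ [-0.9, 0.3) ⇒ out
candidate 7: (m,n)=(-10,18) → π∥ = -10+18·λ ≈ 33.455844, π⊥ = -10+18·λ' ≈ -17.455844 ∉ [-0.9, 0.3) ⇒ out
candidate 8: (m,n)=(2,10) → π∥ = 2+10·λ ≈ 26.142136, π⊥ = 2+10·λ' ≈ -2.142136 ∉ [-0.9, 0.3) ⇒ out
candidate 9: (m,n)=(-14,0) → π∥ = -14+0·λ ≈ -14.000000, π⊥ = -14+0·λ' ≈ -14.000000 ∉ [-0.9, 0.3) ⇒ out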